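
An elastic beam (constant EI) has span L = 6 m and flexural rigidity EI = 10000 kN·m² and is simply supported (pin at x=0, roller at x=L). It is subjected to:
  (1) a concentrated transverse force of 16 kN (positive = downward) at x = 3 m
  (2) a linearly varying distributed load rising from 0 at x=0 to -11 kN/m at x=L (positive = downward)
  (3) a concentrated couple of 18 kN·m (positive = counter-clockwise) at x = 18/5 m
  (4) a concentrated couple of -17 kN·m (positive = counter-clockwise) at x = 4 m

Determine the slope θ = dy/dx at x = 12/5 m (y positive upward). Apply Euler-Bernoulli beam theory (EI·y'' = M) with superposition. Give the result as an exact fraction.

Load 1 — point force P=16 kN at a=3 m (b=L-a=3):
  θ_1 = -Pb(L²-b²-3x²)/(6LEI)  [x≤a] = -16·3·(6²-3²-3·(12/5)²)/(6·6·10000) = -81/62500 rad
Load 2 — triangular load w₀=-11 kN/m (0→w₀ over full span):
  θ_2 = -w₀(7L⁴-30L²x²+15x⁴)/(360LEI) = -(-11)·(7·6⁴-30·6²·(12/5)²+15·(12/5)⁴)/(360·6·10000) = 10659/6250000 rad
Load 3 — applied couple M₀=18 kN·m at a=18/5 m (b=L-a=12/5):
  θ_3 = (M₀x²/(2L)+C₁)/EI  [x≤a] with C₁=M₀(3b²-L²)/(6L)=-234/25 = (18·(12/5)²/(2·6)+(-234/25))/10000 = -9/125000 rad
Load 4 — applied couple M₀=-17 kN·m at a=4 m (b=L-a=2):
  θ_4 = (M₀x²/(2L)+C₁)/EI  [x≤a] with C₁=M₀(3b²-L²)/(6L)=34/3 = ((-17)·(12/5)²/(2·6)+(34/3))/10000 = 119/375000 rad
Superposition: θ = Σ θ_i = 12277/18750000 rad ≈ 0.000655 rad

θ(12/5) = 12277/18750000 rad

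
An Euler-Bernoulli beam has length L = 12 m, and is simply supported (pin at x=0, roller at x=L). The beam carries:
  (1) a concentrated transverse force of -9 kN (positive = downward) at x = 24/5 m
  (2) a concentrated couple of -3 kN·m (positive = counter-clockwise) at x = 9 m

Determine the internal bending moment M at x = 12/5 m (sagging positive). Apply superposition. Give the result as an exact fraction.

Load 1 — point force P=-9 kN at a=24/5 m (b=L-a=36/5):
  M_1 = Pbx/L  [x≤a] = (-9)·(36/5)·(12/5)/12 = -324/25 kN·m
Load 2 — applied couple M₀=-3 kN·m at a=9 m (b=L-a=3):
  M_2 = M₀x/L  [x≤a] = (-3)·(12/5)/12 = -3/5 kN·m
Superposition: M = Σ M_i = -339/25 kN·m ≈ -13.560000 kN·m

M(12/5) = -339/25 kN·m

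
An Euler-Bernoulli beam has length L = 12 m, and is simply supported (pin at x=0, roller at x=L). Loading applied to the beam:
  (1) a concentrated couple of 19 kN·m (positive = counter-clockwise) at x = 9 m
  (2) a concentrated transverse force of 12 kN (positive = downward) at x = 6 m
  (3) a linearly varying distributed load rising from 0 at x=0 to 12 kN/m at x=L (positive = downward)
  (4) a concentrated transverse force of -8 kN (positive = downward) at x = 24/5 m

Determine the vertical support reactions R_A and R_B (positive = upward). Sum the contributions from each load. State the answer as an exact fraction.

R_A = 1607/60 kN, R_B = 2953/60 kN

Load 1 — applied couple M₀=19 kN·m at a=9 m (b=L-a=3):
  R_A = M₀/L = 19/12 kN
  R_B = -M₀/L = -19/12 kN
Load 2 — point force P=12 kN at a=6 m (b=L-a=6):
  R_A = Pb/L = 12·6/12 = 6 kN
  R_B = Pa/L = 12·6/12 = 6 kN
Load 3 — triangular load w₀=12 kN/m (0→w₀ over full span):
  R_A = w₀L/6 = 12·12/6 = 24 kN
  R_B = w₀L/3 = 12·12/3 = 48 kN
Load 4 — point force P=-8 kN at a=24/5 m (b=L-a=36/5):
  R_A = Pb/L = (-8)·(36/5)/12 = -24/5 kN
  R_B = Pa/L = (-8)·(24/5)/12 = -16/5 kN
Superposition: R_A = 1607/60 kN, R_B = 2953/60 kN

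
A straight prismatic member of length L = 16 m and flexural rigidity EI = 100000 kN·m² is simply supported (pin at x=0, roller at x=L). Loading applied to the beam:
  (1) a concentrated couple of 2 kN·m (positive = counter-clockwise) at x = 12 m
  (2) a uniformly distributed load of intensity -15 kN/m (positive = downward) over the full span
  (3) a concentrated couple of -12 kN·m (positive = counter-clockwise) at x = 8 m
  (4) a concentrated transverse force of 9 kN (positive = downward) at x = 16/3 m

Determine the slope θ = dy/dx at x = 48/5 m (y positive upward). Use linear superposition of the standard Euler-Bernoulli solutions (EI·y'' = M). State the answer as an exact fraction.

Load 1 — applied couple M₀=2 kN·m at a=12 m (b=L-a=4):
  θ_1 = (M₀x²/(2L)+C₁)/EI  [x≤a] with C₁=M₀(3b²-L²)/(6L)=-13/3 = (2·(48/5)²/(2·16)+(-13/3))/100000 = 107/7500000 rad
Load 2 — uniform load w=-15 kN/m over full span:
  θ_2 = -w(L³-6Lx²+4x³)/(24EI) = -(-15)·(16³-6·16·(48/5)²+4·(48/5)³)/(24·100000) = -592/78125 rad
Load 3 — applied couple M₀=-12 kN·m at a=8 m (b=L-a=8):
  θ_3 = (M₀x²/(2L)-M₀(x-a)+C₁)/EI  [x>a] with C₁=M₀(3b²-L²)/(6L)=8 = ((-12)·(48/5)²/(2·16)-(-12)·((48/5)-8)+8)/100000 = -23/312500 rad
Load 4 — point force P=9 kN at a=16/3 m (b=L-a=32/3):
  θ_4 = -Pa(2L²-6Lx+3x²+a²)/(6LEI)  [x>a] = -9·(16/3)·(2·16²-6·16·(48/5)+3·(48/5)²+(16/3)²)/(6·16·100000) = 368/703125 rad
Superposition: θ = Σ θ_i = -32011/4500000 rad ≈ -0.007114 rad

θ(48/5) = -32011/4500000 rad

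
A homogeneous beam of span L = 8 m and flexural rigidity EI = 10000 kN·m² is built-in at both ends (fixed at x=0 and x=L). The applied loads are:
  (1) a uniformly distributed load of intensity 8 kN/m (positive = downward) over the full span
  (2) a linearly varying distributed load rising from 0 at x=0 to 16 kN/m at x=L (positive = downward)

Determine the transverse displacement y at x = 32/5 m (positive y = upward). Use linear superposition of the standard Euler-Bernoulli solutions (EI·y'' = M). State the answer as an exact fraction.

y(32/5) = -217088/29296875 m

Load 1 — uniform load w=8 kN/m over full span:
  y_1 = -wx²(L-x)²/(24EI) = -8·(32/5)²·(8-(32/5))²/(24·10000) = -4096/1171875 m
Load 2 — triangular load w₀=16 kN/m (0→w₀ over full span):
  y_2 = -w₀x²(L-x)²(x+2L)/(120LEI) = -16·(32/5)²·(8-(32/5))²·((32/5)+2·8)/(120·8·10000) = -114688/29296875 m
Superposition: y = Σ y_i = -217088/29296875 m ≈ -0.007410 m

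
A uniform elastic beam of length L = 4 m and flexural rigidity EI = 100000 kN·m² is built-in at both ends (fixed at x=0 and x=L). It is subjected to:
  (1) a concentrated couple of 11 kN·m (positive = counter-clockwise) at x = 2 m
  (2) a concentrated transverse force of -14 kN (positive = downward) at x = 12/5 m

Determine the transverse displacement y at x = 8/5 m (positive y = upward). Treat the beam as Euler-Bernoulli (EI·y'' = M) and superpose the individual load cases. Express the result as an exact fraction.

y(8/5) = 16483/585937500 m

Load 1 — applied couple M₀=11 kN·m at a=2 m (b=L-a=2):
  y_1 = (R_Ax³/6 - M_Ax²/2)/EI  [x≤a] with R_A=33/8, M_A=11/4 = ((33/8)·(8/5)³/6 - (11/4)·(8/5)²/2)/100000 = -11/1562500 m
Load 2 — point force P=-14 kN at a=12/5 m (b=L-a=8/5):
  y_2 = -Pb²x²(3aL-(3a+b)x)/(6L³EI)  [x≤a] = -(-14)·(8/5)²·(8/5)²·(3·(12/5)·4-(3·(12/5)+(8/5))·(8/5))/(6·4³·100000) = 5152/146484375 m
Superposition: y = Σ y_i = 16483/585937500 m ≈ 0.000028 m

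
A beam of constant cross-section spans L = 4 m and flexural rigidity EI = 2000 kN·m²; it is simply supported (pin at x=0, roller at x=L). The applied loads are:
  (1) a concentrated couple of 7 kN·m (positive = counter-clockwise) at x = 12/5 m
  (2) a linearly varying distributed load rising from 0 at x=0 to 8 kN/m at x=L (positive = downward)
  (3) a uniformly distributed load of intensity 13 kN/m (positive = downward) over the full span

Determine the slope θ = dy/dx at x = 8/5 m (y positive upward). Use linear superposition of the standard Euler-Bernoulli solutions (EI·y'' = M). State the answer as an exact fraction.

θ(8/5) = -39721/5625000 rad

Load 1 — applied couple M₀=7 kN·m at a=12/5 m (b=L-a=8/5):
  θ_1 = (M₀x²/(2L)+C₁)/EI  [x≤a] with C₁=M₀(3b²-L²)/(6L)=-182/75 = (7·(8/5)²/(2·4)+(-182/75))/2000 = -7/75000 rad
Load 2 — triangular load w₀=8 kN/m (0→w₀ over full span):
  θ_2 = -w₀(7L⁴-30L²x²+15x⁴)/(360LEI) = -8·(7·4⁴-30·4²·(8/5)²+15·(8/5)⁴)/(360·4·2000) = -1292/703125 rad
Load 3 — uniform load w=13 kN/m over full span:
  θ_3 = -w(L³-6Lx²+4x³)/(24EI) = -13·(4³-6·4·(8/5)²+4·(8/5)³)/(24·2000) = -481/93750 rad
Superposition: θ = Σ θ_i = -39721/5625000 rad ≈ -0.007062 rad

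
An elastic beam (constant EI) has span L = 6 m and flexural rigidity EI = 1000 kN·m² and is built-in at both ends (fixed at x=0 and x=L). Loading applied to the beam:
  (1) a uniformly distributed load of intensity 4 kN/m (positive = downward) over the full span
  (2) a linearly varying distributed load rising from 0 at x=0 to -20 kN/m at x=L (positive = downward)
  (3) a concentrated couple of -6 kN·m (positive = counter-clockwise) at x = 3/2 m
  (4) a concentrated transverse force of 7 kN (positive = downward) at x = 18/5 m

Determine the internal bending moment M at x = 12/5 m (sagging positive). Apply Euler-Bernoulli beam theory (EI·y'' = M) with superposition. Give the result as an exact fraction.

M(12/5) = -10917/5000 kN·m

Load 1 — uniform load w=4 kN/m over full span:
  M_1 = wLx/2 - wL²/12 - wx²/2 = 4·6·(12/5)/2 - 4·6²/12 - 4·(12/5)²/2 = 132/25 kN·m
Load 2 — triangular load w₀=-20 kN/m (0→w₀ over full span):
  M_2 = 3w₀Lx/20 - w₀L²/30 - w₀x³/(6L) = 3·(-20)·6·(12/5)/20 - (-20)·6²/30 - (-20)·(12/5)³/(6·6) = -288/25 kN·m
Load 3 — applied couple M₀=-6 kN·m at a=3/2 m (b=L-a=9/2):
  M_3 = R_Ax - M_A - M₀  [x>a] with R_A=-9/8, M_A=9/8 = (-9/8)·(12/5) - (9/8) - (-6) = 87/40 kN·m
Load 4 — point force P=7 kN at a=18/5 m (b=L-a=12/5):
  M_4 = Pb²(3a+b)x/L³ - Pab²/L²  [x≤a] = 7·(12/5)²·(3·(18/5)+(12/5))·(12/5)/6³ - 7·(18/5)·(12/5)²/6² = 1176/625 kN·m
Superposition: M = Σ M_i = -10917/5000 kN·m ≈ -2.183400 kN·m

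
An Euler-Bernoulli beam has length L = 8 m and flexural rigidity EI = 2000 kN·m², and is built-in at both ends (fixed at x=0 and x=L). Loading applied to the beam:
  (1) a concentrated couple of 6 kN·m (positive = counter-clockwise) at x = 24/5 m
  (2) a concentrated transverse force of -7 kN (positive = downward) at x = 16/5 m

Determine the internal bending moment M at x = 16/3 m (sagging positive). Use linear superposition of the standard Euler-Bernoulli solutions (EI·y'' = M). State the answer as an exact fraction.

Load 1 — applied couple M₀=6 kN·m at a=24/5 m (b=L-a=16/5):
  M_1 = R_Ax - M_A - M₀  [x>a] with R_A=27/25, M_A=48/25 = (27/25)·(16/3) - (48/25) - 6 = -54/25 kN·m
Load 2 — point force P=-7 kN at a=16/5 m (b=L-a=24/5):
  M_2 = Pa²(a+3b)(L-x)/L³ - Pa²b/L²  [x>a] = (-7)·(16/5)²·((16/5)+3·(24/5))·(8-(16/3))/8³ - (-7)·(16/5)²·(24/5)/8² = -448/375 kN·m
Superposition: M = Σ M_i = -1258/375 kN·m ≈ -3.354667 kN·m

M(16/3) = -1258/375 kN·m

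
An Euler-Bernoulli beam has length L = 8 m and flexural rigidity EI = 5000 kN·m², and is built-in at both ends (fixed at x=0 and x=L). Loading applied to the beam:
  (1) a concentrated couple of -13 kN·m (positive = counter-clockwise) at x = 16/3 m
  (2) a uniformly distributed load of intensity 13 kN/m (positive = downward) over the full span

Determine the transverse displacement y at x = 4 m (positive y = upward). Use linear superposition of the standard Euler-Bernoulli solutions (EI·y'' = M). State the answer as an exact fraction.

y(4) = -143/5625 m

Load 1 — applied couple M₀=-13 kN·m at a=16/3 m (b=L-a=8/3):
  y_1 = (R_Ax³/6 - M_Ax²/2)/EI  [x≤a] with R_A=-13/6, M_A=-13/3 = ((-13/6)·4³/6 - (-13/3)·4²/2)/5000 = 13/5625 m
Load 2 — uniform load w=13 kN/m over full span:
  y_2 = -wx²(L-x)²/(24EI) = -13·4²·(8-4)²/(24·5000) = -52/1875 m
Superposition: y = Σ y_i = -143/5625 m ≈ -0.025422 m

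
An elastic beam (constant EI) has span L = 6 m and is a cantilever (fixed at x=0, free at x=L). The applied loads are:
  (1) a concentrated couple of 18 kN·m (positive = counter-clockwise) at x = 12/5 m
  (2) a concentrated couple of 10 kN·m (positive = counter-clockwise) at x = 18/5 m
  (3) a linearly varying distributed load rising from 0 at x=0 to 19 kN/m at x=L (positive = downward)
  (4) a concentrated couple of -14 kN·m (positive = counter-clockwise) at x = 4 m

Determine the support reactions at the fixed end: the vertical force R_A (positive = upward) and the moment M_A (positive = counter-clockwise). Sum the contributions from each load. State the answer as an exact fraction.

R_A = 57 kN, M_A = 214 kN·m

Load 1 — applied couple M₀=18 kN·m at a=12/5 m (b=L-a=18/5):
  R_A = 0 kN
  M_A = -M₀ = -18 kN·m
Load 2 — applied couple M₀=10 kN·m at a=18/5 m (b=L-a=12/5):
  R_A = 0 kN
  M_A = -M₀ = -10 kN·m
Load 3 — triangular load w₀=19 kN/m (0→w₀ over full span):
  R_A = w₀L/2 = 19·6/2 = 57 kN
  M_A = w₀L²/3 = 19·6²/3 = 228 kN·m
Load 4 — applied couple M₀=-14 kN·m at a=4 m (b=L-a=2):
  R_A = 0 kN
  M_A = -M₀ = -(-14) = 14 kN·m
Superposition: R_A = 57 kN, M_A = 214 kN·m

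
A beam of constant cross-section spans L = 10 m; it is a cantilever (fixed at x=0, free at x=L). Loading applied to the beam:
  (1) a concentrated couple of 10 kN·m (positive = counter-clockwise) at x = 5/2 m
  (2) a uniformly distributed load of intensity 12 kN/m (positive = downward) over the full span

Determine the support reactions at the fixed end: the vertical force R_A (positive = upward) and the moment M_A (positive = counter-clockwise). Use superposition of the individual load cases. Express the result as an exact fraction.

Load 1 — applied couple M₀=10 kN·m at a=5/2 m (b=L-a=15/2):
  R_A = 0 kN
  M_A = -M₀ = -10 kN·m
Load 2 — uniform load w=12 kN/m over full span:
  R_A = wL = 12·10 = 120 kN
  M_A = wL²/2 = 12·10²/2 = 600 kN·m
Superposition: R_A = 120 kN, M_A = 590 kN·m

R_A = 120 kN, M_A = 590 kN·m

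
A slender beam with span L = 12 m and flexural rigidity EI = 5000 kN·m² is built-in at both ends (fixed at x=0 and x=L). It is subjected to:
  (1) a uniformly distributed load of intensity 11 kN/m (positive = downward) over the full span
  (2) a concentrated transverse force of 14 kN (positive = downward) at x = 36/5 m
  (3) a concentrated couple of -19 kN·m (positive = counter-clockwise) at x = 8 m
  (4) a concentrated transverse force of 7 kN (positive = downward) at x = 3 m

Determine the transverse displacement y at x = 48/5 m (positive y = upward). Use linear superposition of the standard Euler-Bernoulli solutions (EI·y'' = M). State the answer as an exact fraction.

y(48/5) = -9250921/156250000 m

Load 1 — uniform load w=11 kN/m over full span:
  y_1 = -wx²(L-x)²/(24EI) = -11·(48/5)²·(12-(48/5))²/(24·5000) = -19008/390625 m
Load 2 — point force P=14 kN at a=36/5 m (b=L-a=24/5):
  y_2 = -Pa²(L-x)²(3bL-(3b+a)(L-x))/(6L³EI)  [x>a] = -14·(36/5)²·(12-(48/5))²·(3·(24/5)·12-(3·(24/5)+(36/5))·(12-(48/5)))/(6·12³·5000) = -95256/9765625 m
Load 3 — applied couple M₀=-19 kN·m at a=8 m (b=L-a=4):
  y_3 = (R_Ax³/6 - M_Ax²/2 - M₀(x-a)²/2)/EI  [x>a] with R_A=-19/9, M_A=-19/3 = ((-19/9)·(48/5)³/6 - (-19/3)·(48/5)²/2 - (-19)·((48/5)-8)²/2)/5000 = 76/78125 m
Load 4 — point force P=7 kN at a=3 m (b=L-a=9):
  y_4 = -Pa²(L-x)²(3bL-(3b+a)(L-x))/(6L³EI)  [x>a] = -7·3²·(12-(48/5))²·(3·9·12-(3·9+3)·(12-(48/5)))/(6·12³·5000) = -441/250000 m
Superposition: y = Σ y_i = -9250921/156250000 m ≈ -0.059206 m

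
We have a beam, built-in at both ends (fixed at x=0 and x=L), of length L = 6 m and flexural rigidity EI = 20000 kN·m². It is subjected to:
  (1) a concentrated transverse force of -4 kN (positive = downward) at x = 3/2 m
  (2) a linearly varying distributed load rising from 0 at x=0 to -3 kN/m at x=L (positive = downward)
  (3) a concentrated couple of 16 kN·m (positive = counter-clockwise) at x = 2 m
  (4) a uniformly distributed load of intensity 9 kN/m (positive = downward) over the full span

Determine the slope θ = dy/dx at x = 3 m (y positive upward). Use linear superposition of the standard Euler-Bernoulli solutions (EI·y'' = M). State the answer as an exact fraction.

Load 1 — point force P=-4 kN at a=3/2 m (b=L-a=9/2):
  θ_1 = Pa²(L-x)(2bL-(3b+a)(L-x))/(2L³EI)  [x>a] = (-4)·(3/2)²·(6-3)·(2·(9/2)·6-(3·(9/2)+(3/2))·(6-3))/(2·6³·20000) = -9/320000 rad
Load 2 — triangular load w₀=-3 kN/m (0→w₀ over full span):
  θ_2 = -w₀(2x(L-x)(L-2x)(x+2L)+x²(L-x)²)/(120LEI) = -(-3)·(2·3·(6-3)·(6-2·3)·(3+2·6)+3²·(6-3)²)/(120·6·20000) = 27/1600000 rad
Load 3 — applied couple M₀=16 kN·m at a=2 m (b=L-a=4):
  θ_3 = (R_Ax²/2 - M_Ax - M₀(x-a))/EI  [x>a] with R_A=32/9, M_A=0 = ((32/9)·3²/2 - 0·3 - 16·(3-2))/20000 = 0 rad
Load 4 — uniform load w=9 kN/m over full span:
  θ_4 = -wx(L-x)(L-2x)/(12EI) = -9·3·(6-3)·(6-2·3)/(12·20000) = 0 rad
Superposition: θ = Σ θ_i = -9/800000 rad ≈ -0.000011 rad

θ(3) = -9/800000 rad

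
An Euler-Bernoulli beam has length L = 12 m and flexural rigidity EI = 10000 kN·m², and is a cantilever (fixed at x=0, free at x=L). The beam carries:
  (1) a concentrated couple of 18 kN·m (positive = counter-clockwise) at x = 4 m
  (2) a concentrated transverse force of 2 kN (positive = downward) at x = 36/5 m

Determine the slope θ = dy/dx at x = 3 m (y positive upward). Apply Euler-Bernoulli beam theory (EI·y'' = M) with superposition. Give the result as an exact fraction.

θ(3) = 99/50000 rad

Load 1 — applied couple M₀=18 kN·m at a=4 m (b=L-a=8):
  θ_1 = M₀x/EI  [x≤a] = 18·3/10000 = 27/5000 rad
Load 2 — point force P=2 kN at a=36/5 m (b=L-a=24/5):
  θ_2 = -Px(2a-x)/(2EI)  [x≤a] = -2·3·(2·(36/5)-3)/(2·10000) = -171/50000 rad
Superposition: θ = Σ θ_i = 99/50000 rad ≈ 0.001980 rad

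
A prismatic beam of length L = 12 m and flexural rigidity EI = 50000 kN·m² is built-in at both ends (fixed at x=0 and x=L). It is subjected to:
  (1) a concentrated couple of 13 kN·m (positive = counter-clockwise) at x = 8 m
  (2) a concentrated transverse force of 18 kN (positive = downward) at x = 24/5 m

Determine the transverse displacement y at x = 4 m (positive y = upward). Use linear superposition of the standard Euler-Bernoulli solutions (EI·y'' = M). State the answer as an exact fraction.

Load 1 — applied couple M₀=13 kN·m at a=8 m (b=L-a=4):
  y_1 = (R_Ax³/6 - M_Ax²/2)/EI  [x≤a] with R_A=13/9, M_A=13/3 = ((13/9)·4³/6 - (13/3)·4²/2)/50000 = -13/33750 m
Load 2 — point force P=18 kN at a=24/5 m (b=L-a=36/5):
  y_2 = -Pb²x²(3aL-(3a+b)x)/(6L³EI)  [x≤a] = -18·(36/5)²·4²·(3·(24/5)·12-(3·(24/5)+(36/5))·4)/(6·12³·50000) = -972/390625 m
Superposition: y = Σ y_i = -60613/21093750 m ≈ -0.002874 m

y(4) = -60613/21093750 m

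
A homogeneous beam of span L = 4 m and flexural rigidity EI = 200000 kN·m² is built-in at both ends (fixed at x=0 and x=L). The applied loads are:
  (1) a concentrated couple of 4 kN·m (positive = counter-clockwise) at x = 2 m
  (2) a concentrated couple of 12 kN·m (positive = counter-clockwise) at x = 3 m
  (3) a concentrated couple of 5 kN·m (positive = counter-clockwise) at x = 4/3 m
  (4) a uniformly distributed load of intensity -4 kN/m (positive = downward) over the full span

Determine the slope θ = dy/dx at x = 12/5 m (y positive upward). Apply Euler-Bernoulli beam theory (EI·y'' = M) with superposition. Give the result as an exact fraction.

Load 1 — applied couple M₀=4 kN·m at a=2 m (b=L-a=2):
  θ_1 = (R_Ax²/2 - M_Ax - M₀(x-a))/EI  [x>a] with R_A=3/2, M_A=1 = ((3/2)·(12/5)²/2 - 1·(12/5) - 4·((12/5)-2))/200000 = 1/625000 rad
Load 2 — applied couple M₀=12 kN·m at a=3 m (b=L-a=1):
  θ_2 = (R_Ax²/2 - M_Ax)/EI  [x≤a] with R_A=27/8, M_A=15/4 = ((27/8)·(12/5)²/2 - (15/4)·(12/5))/200000 = 9/2500000 rad
Load 3 — applied couple M₀=5 kN·m at a=4/3 m (b=L-a=8/3):
  θ_3 = (R_Ax²/2 - M_Ax - M₀(x-a))/EI  [x>a] with R_A=5/3, M_A=0 = ((5/3)·(12/5)²/2 - 0·(12/5) - 5·((12/5)-(4/3)))/200000 = -1/375000 rad
Load 4 — uniform load w=-4 kN/m over full span:
  θ_4 = -wx(L-x)(L-2x)/(12EI) = -(-4)·(12/5)·(4-(12/5))·(4-2·(12/5))/(12·200000) = -2/390625 rad
Superposition: θ = Σ θ_i = -97/37500000 rad ≈ -0.000003 rad

θ(12/5) = -97/37500000 rad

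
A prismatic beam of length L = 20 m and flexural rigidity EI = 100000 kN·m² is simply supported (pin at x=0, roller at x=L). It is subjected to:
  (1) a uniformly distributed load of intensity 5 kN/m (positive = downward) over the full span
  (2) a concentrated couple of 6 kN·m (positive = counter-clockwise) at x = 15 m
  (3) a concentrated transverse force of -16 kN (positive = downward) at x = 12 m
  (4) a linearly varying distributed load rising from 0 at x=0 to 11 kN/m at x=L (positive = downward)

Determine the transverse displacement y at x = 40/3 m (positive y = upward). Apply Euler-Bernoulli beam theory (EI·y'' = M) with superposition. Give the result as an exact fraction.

y(40/3) = -6253247/36450000 m

Load 1 — uniform load w=5 kN/m over full span:
  y_1 = -wx(L³-2Lx²+x³)/(24EI) = -5·(40/3)·(20³-2·20·(40/3)²+(40/3)³)/(24·100000) = -22/243 m
Load 2 — applied couple M₀=6 kN·m at a=15 m (b=L-a=5):
  y_2 = (M₀x³/(6L)+C₁x)/EI  [x≤a] with C₁=M₀(3b²-L²)/(6L)=-65/4 = (6·(40/3)³/(6·20)+(-65/4)·(40/3))/100000 = -53/54000 m
Load 3 — point force P=-16 kN at a=12 m (b=L-a=8):
  y_3 = -Pa(L-x)(2Lx-a²-x²)/(6LEI)  [x>a] = -(-16)·12·(20-(40/3))·(2·20·(40/3)-12²-(40/3)²)/(6·20·100000) = 1904/84375 m
Load 4 — triangular load w₀=11 kN/m (0→w₀ over full span):
  y_4 = -w₀x(7L⁴-10L²x²+3x⁴)/(360LEI) = -11·(40/3)·(7·20⁴-10·20²·(40/3)²+3·(40/3)⁴)/(360·20·100000) = -374/3645 m
Superposition: y = Σ y_i = -6253247/36450000 m ≈ -0.171557 m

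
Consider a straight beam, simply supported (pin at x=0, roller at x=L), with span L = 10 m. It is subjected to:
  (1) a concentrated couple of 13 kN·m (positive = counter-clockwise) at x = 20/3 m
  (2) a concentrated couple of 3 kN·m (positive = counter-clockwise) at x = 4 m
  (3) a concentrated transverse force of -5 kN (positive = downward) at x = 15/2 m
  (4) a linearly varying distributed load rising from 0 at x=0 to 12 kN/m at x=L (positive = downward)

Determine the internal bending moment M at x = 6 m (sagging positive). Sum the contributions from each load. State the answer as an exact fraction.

M(6) = 759/10 kN·m

Load 1 — applied couple M₀=13 kN·m at a=20/3 m (b=L-a=10/3):
  M_1 = M₀x/L  [x≤a] = 13·6/10 = 39/5 kN·m
Load 2 — applied couple M₀=3 kN·m at a=4 m (b=L-a=6):
  M_2 = M₀x/L - M₀  [x>a] = 3·6/10 - 3 = -6/5 kN·m
Load 3 — point force P=-5 kN at a=15/2 m (b=L-a=5/2):
  M_3 = Pbx/L  [x≤a] = (-5)·(5/2)·6/10 = -15/2 kN·m
Load 4 — triangular load w₀=12 kN/m (0→w₀ over full span):
  M_4 = w₀Lx/6 - w₀x³/(6L) = 12·10·6/6 - 12·6³/(6·10) = 384/5 kN·m
Superposition: M = Σ M_i = 759/10 kN·m ≈ 75.900000 kN·m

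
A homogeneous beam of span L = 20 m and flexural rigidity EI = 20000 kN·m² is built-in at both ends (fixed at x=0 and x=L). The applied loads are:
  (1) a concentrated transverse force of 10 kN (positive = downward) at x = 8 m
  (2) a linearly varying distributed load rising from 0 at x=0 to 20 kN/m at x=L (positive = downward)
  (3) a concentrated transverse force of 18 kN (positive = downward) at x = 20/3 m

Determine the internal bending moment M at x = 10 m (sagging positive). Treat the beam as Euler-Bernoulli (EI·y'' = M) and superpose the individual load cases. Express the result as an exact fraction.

M(10) = 608/3 kN·m

Load 1 — point force P=10 kN at a=8 m (b=L-a=12):
  M_1 = Pa²(a+3b)(L-x)/L³ - Pa²b/L²  [x>a] = 10·8²·(8+3·12)·(20-10)/20³ - 10·8²·12/20² = 16 kN·m
Load 2 — triangular load w₀=20 kN/m (0→w₀ over full span):
  M_2 = 3w₀Lx/20 - w₀L²/30 - w₀x³/(6L) = 3·20·20·10/20 - 20·20²/30 - 20·10³/(6·20) = 500/3 kN·m
Load 3 — point force P=18 kN at a=20/3 m (b=L-a=40/3):
  M_3 = Pa²(a+3b)(L-x)/L³ - Pa²b/L²  [x>a] = 18·(20/3)²·((20/3)+3·(40/3))·(20-10)/20³ - 18·(20/3)²·(40/3)/20² = 20 kN·m
Superposition: M = Σ M_i = 608/3 kN·m ≈ 202.666667 kN·m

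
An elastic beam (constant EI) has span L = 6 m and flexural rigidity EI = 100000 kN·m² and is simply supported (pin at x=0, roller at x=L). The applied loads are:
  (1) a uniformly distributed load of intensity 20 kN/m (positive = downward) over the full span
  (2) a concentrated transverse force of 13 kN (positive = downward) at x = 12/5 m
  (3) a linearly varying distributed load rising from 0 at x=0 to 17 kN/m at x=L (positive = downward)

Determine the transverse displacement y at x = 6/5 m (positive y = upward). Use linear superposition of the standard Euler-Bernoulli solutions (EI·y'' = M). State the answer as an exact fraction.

y(6/5) = -1230417/390625000 m

Load 1 — uniform load w=20 kN/m over full span:
  y_1 = -wx(L³-2Lx²+x³)/(24EI) = -20·(6/5)·(6³-2·6·(6/5)²+(6/5)³)/(24·100000) = -783/390625 m
Load 2 — point force P=13 kN at a=12/5 m (b=L-a=18/5):
  y_2 = -Pbx(L²-b²-x²)/(6LEI)  [x≤a] = -13·(18/5)·(6/5)·(6²-(18/5)²-(6/5)²)/(6·6·100000) = -1053/3125000 m
Load 3 — triangular load w₀=17 kN/m (0→w₀ over full span):
  y_3 = -w₀x(7L⁴-10L²x²+3x⁴)/(360LEI) = -17·(6/5)·(7·6⁴-10·6²·(6/5)²+3·(6/5)⁴)/(360·6·100000) = -39474/48828125 m
Superposition: y = Σ y_i = -1230417/390625000 m ≈ -0.003150 m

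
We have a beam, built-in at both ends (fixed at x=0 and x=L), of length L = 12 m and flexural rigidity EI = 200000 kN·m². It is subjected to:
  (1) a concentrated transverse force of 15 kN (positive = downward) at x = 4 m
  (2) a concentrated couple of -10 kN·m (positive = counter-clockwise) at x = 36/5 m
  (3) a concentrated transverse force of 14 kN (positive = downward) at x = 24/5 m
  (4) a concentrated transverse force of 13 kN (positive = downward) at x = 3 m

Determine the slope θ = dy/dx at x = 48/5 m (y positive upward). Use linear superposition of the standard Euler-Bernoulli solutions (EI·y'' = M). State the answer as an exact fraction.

θ(48/5) = 352741/1250000000 rad

Load 1 — point force P=15 kN at a=4 m (b=L-a=8):
  θ_1 = Pa²(L-x)(2bL-(3b+a)(L-x))/(2L³EI)  [x>a] = 15·4²·(12-(48/5))·(2·8·12-(3·8+4)·(12-(48/5)))/(2·12³·200000) = 13/125000 rad
Load 2 — applied couple M₀=-10 kN·m at a=36/5 m (b=L-a=24/5):
  θ_2 = (R_Ax²/2 - M_Ax - M₀(x-a))/EI  [x>a] with R_A=-6/5, M_A=-16/5 = ((-6/5)·(48/5)²/2 - (-16/5)·(48/5) - (-10)·((48/5)-(36/5)))/200000 = -9/3125000 rad
Load 3 — point force P=14 kN at a=24/5 m (b=L-a=36/5):
  θ_3 = Pa²(L-x)(2bL-(3b+a)(L-x))/(2L³EI)  [x>a] = 14·(24/5)²·(12-(48/5))·(2·(36/5)·12-(3·(36/5)+(24/5))·(12-(48/5)))/(2·12³·200000) = 1197/9765625 rad
Load 4 — point force P=13 kN at a=3 m (b=L-a=9):
  θ_4 = Pa²(L-x)(2bL-(3b+a)(L-x))/(2L³EI)  [x>a] = 13·3²·(12-(48/5))·(2·9·12-(3·9+3)·(12-(48/5)))/(2·12³·200000) = 117/2000000 rad
Superposition: θ = Σ θ_i = 352741/1250000000 rad ≈ 0.000282 rad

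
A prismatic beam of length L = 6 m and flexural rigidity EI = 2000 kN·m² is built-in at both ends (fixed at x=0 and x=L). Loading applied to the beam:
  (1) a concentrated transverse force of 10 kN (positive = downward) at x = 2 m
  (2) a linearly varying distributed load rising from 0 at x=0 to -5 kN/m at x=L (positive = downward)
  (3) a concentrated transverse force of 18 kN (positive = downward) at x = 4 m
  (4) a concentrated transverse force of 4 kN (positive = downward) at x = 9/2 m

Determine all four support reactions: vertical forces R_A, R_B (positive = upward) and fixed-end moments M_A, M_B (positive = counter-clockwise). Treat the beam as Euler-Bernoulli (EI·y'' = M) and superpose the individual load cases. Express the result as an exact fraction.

Load 1 — point force P=10 kN at a=2 m (b=L-a=4):
  R_A = Pb²(3a+b)/L³ = 10·4²·(3·2+4)/6³ = 200/27 kN
  M_A = Pab²/L² = 10·2·4²/6² = 80/9 kN·m
  R_B = Pa²(a+3b)/L³ = 10·2²·(2+3·4)/6³ = 70/27 kN
  M_B = -Pa²b/L² = -10·2²·4/6² = -40/9 kN·m
Load 2 — triangular load w₀=-5 kN/m (0→w₀ over full span):
  R_A = 3w₀L/20 = 3·(-5)·6/20 = -9/2 kN
  M_A = w₀L²/30 = (-5)·6²/30 = -6 kN·m
  R_B = 7w₀L/20 = 7·(-5)·6/20 = -21/2 kN
  M_B = -w₀L²/20 = -(-5)·6²/20 = 9 kN·m
Load 3 — point force P=18 kN at a=4 m (b=L-a=2):
  R_A = Pb²(3a+b)/L³ = 18·2²·(3·4+2)/6³ = 14/3 kN
  M_A = Pab²/L² = 18·4·2²/6² = 8 kN·m
  R_B = Pa²(a+3b)/L³ = 18·4²·(4+3·2)/6³ = 40/3 kN
  M_B = -Pa²b/L² = -18·4²·2/6² = -16 kN·m
Load 4 — point force P=4 kN at a=9/2 m (b=L-a=3/2):
  R_A = Pb²(3a+b)/L³ = 4·(3/2)²·(3·(9/2)+(3/2))/6³ = 5/8 kN
  M_A = Pab²/L² = 4·(9/2)·(3/2)²/6² = 9/8 kN·m
  R_B = Pa²(a+3b)/L³ = 4·(9/2)²·((9/2)+3·(3/2))/6³ = 27/8 kN
  M_B = -Pa²b/L² = -4·(9/2)²·(3/2)/6² = -27/8 kN·m
Superposition: R_A = 1771/216 kN, M_A = 865/72 kN·m, R_B = 1901/216 kN, M_B = -1067/72 kN·m

R_A = 1771/216 kN, M_A = 865/72 kN·m, R_B = 1901/216 kN, M_B = -1067/72 kN·m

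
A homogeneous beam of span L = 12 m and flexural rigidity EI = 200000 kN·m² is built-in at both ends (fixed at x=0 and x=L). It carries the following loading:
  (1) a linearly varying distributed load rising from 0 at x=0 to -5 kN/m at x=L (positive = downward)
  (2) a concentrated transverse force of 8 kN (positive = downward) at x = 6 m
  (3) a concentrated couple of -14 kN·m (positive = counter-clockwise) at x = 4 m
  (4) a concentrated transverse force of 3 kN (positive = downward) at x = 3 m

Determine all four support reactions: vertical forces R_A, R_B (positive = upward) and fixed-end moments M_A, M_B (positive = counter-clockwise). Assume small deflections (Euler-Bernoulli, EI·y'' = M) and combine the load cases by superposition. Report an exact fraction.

R_A = -1159/288 kN, M_A = -111/16 kN·m, R_B = -4313/288 kN, M_B = 847/48 kN·m

Load 1 — triangular load w₀=-5 kN/m (0→w₀ over full span):
  R_A = 3w₀L/20 = 3·(-5)·12/20 = -9 kN
  M_A = w₀L²/30 = (-5)·12²/30 = -24 kN·m
  R_B = 7w₀L/20 = 7·(-5)·12/20 = -21 kN
  M_B = -w₀L²/20 = -(-5)·12²/20 = 36 kN·m
Load 2 — point force P=8 kN at a=6 m (b=L-a=6):
  R_A = Pb²(3a+b)/L³ = 8·6²·(3·6+6)/12³ = 4 kN
  M_A = Pab²/L² = 8·6·6²/12² = 12 kN·m
  R_B = Pa²(a+3b)/L³ = 8·6²·(6+3·6)/12³ = 4 kN
  M_B = -Pa²b/L² = -8·6²·6/12² = -12 kN·m
Load 3 — applied couple M₀=-14 kN·m at a=4 m (b=L-a=8):
  R_A = 6M₀ab/L³ = 6·(-14)·4·8/12³ = -14/9 kN
  M_A = M₀b(2a-b)/L² = (-14)·8·(2·4-8)/12² = 0 kN·m
  R_B = -6M₀ab/L³ = -6·(-14)·4·8/12³ = 14/9 kN
  M_B = M₀a(2b-a)/L² = (-14)·4·(2·8-4)/12² = -14/3 kN·m
Load 4 — point force P=3 kN at a=3 m (b=L-a=9):
  R_A = Pb²(3a+b)/L³ = 3·9²·(3·3+9)/12³ = 81/32 kN
  M_A = Pab²/L² = 3·3·9²/12² = 81/16 kN·m
  R_B = Pa²(a+3b)/L³ = 3·3²·(3+3·9)/12³ = 15/32 kN
  M_B = -Pa²b/L² = -3·3²·9/12² = -27/16 kN·m
Superposition: R_A = -1159/288 kN, M_A = -111/16 kN·m, R_B = -4313/288 kN, M_B = 847/48 kN·m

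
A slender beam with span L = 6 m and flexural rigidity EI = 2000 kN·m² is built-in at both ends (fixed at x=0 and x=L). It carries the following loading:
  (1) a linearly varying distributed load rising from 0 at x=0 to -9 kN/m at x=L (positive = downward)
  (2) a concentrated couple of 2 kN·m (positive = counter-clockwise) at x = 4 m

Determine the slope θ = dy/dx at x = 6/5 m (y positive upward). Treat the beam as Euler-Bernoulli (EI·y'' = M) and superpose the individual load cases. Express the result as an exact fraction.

Load 1 — triangular load w₀=-9 kN/m (0→w₀ over full span):
  θ_1 = -w₀(2x(L-x)(L-2x)(x+2L)+x²(L-x)²)/(120LEI) = -(-9)·(2·(6/5)·(6-(6/5))·(6-2·(6/5))·((6/5)+2·6)+(6/5)²·(6-(6/5))²)/(120·6·2000) = 567/156250 rad
Load 2 — applied couple M₀=2 kN·m at a=4 m (b=L-a=2):
  θ_2 = (R_Ax²/2 - M_Ax)/EI  [x≤a] with R_A=4/9, M_A=2/3 = ((4/9)·(6/5)²/2 - (2/3)·(6/5))/2000 = -3/12500 rad
Superposition: θ = Σ θ_i = 1059/312500 rad ≈ 0.003389 rad

θ(6/5) = 1059/312500 rad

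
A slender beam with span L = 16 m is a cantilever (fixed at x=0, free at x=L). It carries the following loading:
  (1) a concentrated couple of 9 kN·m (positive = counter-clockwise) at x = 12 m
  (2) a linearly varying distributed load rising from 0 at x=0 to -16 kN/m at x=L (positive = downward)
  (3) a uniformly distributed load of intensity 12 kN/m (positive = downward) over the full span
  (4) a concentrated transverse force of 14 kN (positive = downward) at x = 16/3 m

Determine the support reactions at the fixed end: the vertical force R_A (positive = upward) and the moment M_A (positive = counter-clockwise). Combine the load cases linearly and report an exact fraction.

Load 1 — applied couple M₀=9 kN·m at a=12 m (b=L-a=4):
  R_A = 0 kN
  M_A = -M₀ = -9 kN·m
Load 2 — triangular load w₀=-16 kN/m (0→w₀ over full span):
  R_A = w₀L/2 = (-16)·16/2 = -128 kN
  M_A = w₀L²/3 = (-16)·16²/3 = -4096/3 kN·m
Load 3 — uniform load w=12 kN/m over full span:
  R_A = wL = 12·16 = 192 kN
  M_A = wL²/2 = 12·16²/2 = 1536 kN·m
Load 4 — point force P=14 kN at a=16/3 m (b=L-a=32/3):
  R_A = P = 14 kN
  M_A = Pa = 14·(16/3) = 224/3 kN·m
Superposition: R_A = 78 kN, M_A = 709/3 kN·m

R_A = 78 kN, M_A = 709/3 kN·m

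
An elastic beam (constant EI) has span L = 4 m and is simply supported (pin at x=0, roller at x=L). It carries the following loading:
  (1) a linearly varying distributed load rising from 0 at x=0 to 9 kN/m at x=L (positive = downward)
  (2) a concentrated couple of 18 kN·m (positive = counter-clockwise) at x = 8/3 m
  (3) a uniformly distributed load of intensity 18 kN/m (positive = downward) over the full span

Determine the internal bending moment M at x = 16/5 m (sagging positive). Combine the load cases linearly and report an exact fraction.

M(16/5) = 3294/125 kN·m

Load 1 — triangular load w₀=9 kN/m (0→w₀ over full span):
  M_1 = w₀Lx/6 - w₀x³/(6L) = 9·4·(16/5)/6 - 9·(16/5)³/(6·4) = 864/125 kN·m
Load 2 — applied couple M₀=18 kN·m at a=8/3 m (b=L-a=4/3):
  M_2 = M₀x/L - M₀  [x>a] = 18·(16/5)/4 - 18 = -18/5 kN·m
Load 3 — uniform load w=18 kN/m over full span:
  M_3 = wx(L-x)/2 = 18·(16/5)·(4-(16/5))/2 = 576/25 kN·m
Superposition: M = Σ M_i = 3294/125 kN·m ≈ 26.352000 kN·m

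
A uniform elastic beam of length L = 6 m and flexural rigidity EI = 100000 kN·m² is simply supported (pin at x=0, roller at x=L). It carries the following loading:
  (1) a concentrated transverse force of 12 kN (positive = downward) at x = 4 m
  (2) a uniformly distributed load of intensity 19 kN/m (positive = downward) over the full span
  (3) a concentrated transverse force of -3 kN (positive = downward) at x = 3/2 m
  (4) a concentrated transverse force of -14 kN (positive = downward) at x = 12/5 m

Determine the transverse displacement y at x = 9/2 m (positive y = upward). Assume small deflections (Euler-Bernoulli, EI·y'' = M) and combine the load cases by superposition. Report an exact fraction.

y(9/2) = -3501649/1600000000 m

Load 1 — point force P=12 kN at a=4 m (b=L-a=2):
  y_1 = -Pa(L-x)(2Lx-a²-x²)/(6LEI)  [x>a] = -12·4·(6-(9/2))·(2·6·(9/2)-4²-(9/2)²)/(6·6·100000) = -71/200000 m
Load 2 — uniform load w=19 kN/m over full span:
  y_2 = -wx(L³-2Lx²+x³)/(24EI) = -19·(9/2)·(6³-2·6·(9/2)²+(9/2)³)/(24·100000) = -29241/12800000 m
Load 3 — point force P=-3 kN at a=3/2 m (b=L-a=9/2):
  y_3 = -Pa(L-x)(2Lx-a²-x²)/(6LEI)  [x>a] = -(-3)·(3/2)·(6-(9/2))·(2·6·(9/2)-(3/2)²-(9/2)²)/(6·6·100000) = 189/3200000 m
Load 4 — point force P=-14 kN at a=12/5 m (b=L-a=18/5):
  y_4 = -Pa(L-x)(2Lx-a²-x²)/(6LEI)  [x>a] = -(-14)·(12/5)·(6-(9/2))·(2·6·(9/2)-(12/5)²-(9/2)²)/(6·6·100000) = 19593/50000000 m
Superposition: y = Σ y_i = -3501649/1600000000 m ≈ -0.002189 m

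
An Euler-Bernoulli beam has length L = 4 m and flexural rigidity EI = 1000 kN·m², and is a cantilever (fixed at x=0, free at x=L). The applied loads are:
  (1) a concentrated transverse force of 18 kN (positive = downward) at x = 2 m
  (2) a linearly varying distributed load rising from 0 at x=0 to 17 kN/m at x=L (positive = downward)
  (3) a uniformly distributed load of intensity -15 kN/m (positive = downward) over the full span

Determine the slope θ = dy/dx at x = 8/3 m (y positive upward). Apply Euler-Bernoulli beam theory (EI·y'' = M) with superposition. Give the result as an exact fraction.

Load 1 — point force P=18 kN at a=2 m (b=L-a=2):
  θ_1 = -Pa²/(2EI)  [x>a] = -18·2²/(2·1000) = -9/250 rad
Load 2 — triangular load w₀=17 kN/m (0→w₀ over full span):
  θ_2 = (w₀Lx²/4-w₀L²x/3-w₀x⁴/(24L))/EI = (17·4·(8/3)²/4-17·4²·(8/3)/3-17·(8/3)⁴/(24·4))/1000 = -3944/30375 rad
Load 3 — uniform load w=-15 kN/m over full span:
  θ_3 = -wx(x²-3Lx+3L²)/(6EI) = -(-15)·(8/3)·((8/3)²-3·4·(8/3)+3·4²)/(6·1000) = 104/675 rad
Superposition: θ = Σ θ_i = -143/12150 rad ≈ -0.011770 rad

θ(8/3) = -143/12150 rad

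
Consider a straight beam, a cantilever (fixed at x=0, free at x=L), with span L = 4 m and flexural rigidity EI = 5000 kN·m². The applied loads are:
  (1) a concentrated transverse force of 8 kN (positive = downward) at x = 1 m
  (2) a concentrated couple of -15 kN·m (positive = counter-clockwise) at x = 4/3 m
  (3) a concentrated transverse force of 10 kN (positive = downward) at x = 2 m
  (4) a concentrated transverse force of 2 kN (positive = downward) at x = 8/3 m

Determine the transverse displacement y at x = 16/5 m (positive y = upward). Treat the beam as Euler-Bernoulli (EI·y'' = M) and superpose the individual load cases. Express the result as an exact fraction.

y(16/5) = -2617/101250 m

Load 1 — point force P=8 kN at a=1 m (b=L-a=3):
  y_1 = -Pa²(3x-a)/(6EI)  [x>a] = -8·1²·(3·(16/5)-1)/(6·5000) = -43/18750 m
Load 2 — applied couple M₀=-15 kN·m at a=4/3 m (b=L-a=8/3):
  y_2 = M₀a(2x-a)/(2EI)  [x>a] = (-15)·(4/3)·(2·(16/5)-(4/3))/(2·5000) = -19/1875 m
Load 3 — point force P=10 kN at a=2 m (b=L-a=2):
  y_3 = -Pa²(3x-a)/(6EI)  [x>a] = -10·2²·(3·(16/5)-2)/(6·5000) = -19/1875 m
Load 4 — point force P=2 kN at a=8/3 m (b=L-a=4/3):
  y_4 = -Pa²(3x-a)/(6EI)  [x>a] = -2·(8/3)²·(3·(16/5)-(8/3))/(6·5000) = -832/253125 m
Superposition: y = Σ y_i = -2617/101250 m ≈ -0.025847 m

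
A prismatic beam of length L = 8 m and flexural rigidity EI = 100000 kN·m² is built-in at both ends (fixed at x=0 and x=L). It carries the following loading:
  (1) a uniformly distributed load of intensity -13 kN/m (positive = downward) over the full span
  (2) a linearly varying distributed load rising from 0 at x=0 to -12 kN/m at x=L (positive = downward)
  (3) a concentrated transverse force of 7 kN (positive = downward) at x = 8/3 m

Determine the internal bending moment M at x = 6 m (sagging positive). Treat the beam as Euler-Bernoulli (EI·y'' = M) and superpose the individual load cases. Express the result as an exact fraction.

Load 1 — uniform load w=-13 kN/m over full span:
  M_1 = wLx/2 - wL²/12 - wx²/2 = (-13)·8·6/2 - (-13)·8²/12 - (-13)·6²/2 = -26/3 kN·m
Load 2 — triangular load w₀=-12 kN/m (0→w₀ over full span):
  M_2 = 3w₀Lx/20 - w₀L²/30 - w₀x³/(6L) = 3·(-12)·8·6/20 - (-12)·8²/30 - (-12)·6³/(6·8) = -34/5 kN·m
Load 3 — point force P=7 kN at a=8/3 m (b=L-a=16/3):
  M_3 = Pa²(a+3b)(L-x)/L³ - Pa²b/L²  [x>a] = 7·(8/3)²·((8/3)+3·(16/3))·(8-6)/8³ - 7·(8/3)²·(16/3)/8² = -14/27 kN·m
Superposition: M = Σ M_i = -2158/135 kN·m ≈ -15.985185 kN·m

M(6) = -2158/135 kN·m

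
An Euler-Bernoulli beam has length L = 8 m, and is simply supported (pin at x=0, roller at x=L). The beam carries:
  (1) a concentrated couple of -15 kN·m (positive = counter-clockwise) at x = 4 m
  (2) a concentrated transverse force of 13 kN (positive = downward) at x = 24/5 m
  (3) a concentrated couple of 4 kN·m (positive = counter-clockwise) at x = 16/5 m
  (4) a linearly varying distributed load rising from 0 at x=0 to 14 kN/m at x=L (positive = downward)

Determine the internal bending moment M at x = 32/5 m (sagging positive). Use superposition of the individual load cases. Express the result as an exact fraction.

Load 1 — applied couple M₀=-15 kN·m at a=4 m (b=L-a=4):
  M_1 = M₀x/L - M₀  [x>a] = (-15)·(32/5)/8 - (-15) = 3 kN·m
Load 2 — point force P=13 kN at a=24/5 m (b=L-a=16/5):
  M_2 = Pa(L-x)/L  [x>a] = 13·(24/5)·(8-(32/5))/8 = 312/25 kN·m
Load 3 — applied couple M₀=4 kN·m at a=16/5 m (b=L-a=24/5):
  M_3 = M₀x/L - M₀  [x>a] = 4·(32/5)/8 - 4 = -4/5 kN·m
Load 4 — triangular load w₀=14 kN/m (0→w₀ over full span):
  M_4 = w₀Lx/6 - w₀x³/(6L) = 14·8·(32/5)/6 - 14·(32/5)³/(6·8) = 5376/125 kN·m
Superposition: M = Σ M_i = 7211/125 kN·m ≈ 57.688000 kN·m

M(32/5) = 7211/125 kN·m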